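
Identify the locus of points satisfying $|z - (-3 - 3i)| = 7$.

|z - z0| = r describes a circle centered at z0 with radius r
Here z0 = -3 - 3i and r = 7
Locus: Circle centered at (-3, -3) with radius 7


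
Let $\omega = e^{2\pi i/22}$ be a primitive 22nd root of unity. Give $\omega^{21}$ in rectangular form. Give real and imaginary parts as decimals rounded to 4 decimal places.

ω^21 = e^(2πi·21/22) = e^(i·21π/11)
= cos(21π/11) + i sin(21π/11)
= 0.9595 - 0.2817i


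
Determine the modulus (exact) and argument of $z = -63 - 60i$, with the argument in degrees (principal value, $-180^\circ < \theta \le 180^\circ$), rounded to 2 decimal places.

|z| = sqrt((-63)^2 + (-60)^2) = 87
arg(z) = arctan(b/a) = arctan(-60/-63) (quadrant-adjusted) = -136.40°


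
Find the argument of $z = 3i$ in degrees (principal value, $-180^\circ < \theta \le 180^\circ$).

a = 0 and b > 0, so z lies on the positive imaginary axis: θ = 90°


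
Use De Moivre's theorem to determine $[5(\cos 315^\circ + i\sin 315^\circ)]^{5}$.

By De Moivre: z^n = r^n(cos(nθ) + i sin(nθ))
= 5^5(cos(5*315°) + i sin(5*315°))
= 3125(cos 135° + i sin 135°)
= -3125*sqrt(2)/2 + (3125*sqrt(2)/2)i


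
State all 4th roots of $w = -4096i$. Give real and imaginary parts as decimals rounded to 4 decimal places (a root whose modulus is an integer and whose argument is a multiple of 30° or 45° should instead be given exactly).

|w| = 4096, arg(w) = 270°
Root modulus = 4096^(1/4) = 8
Root arguments: θ_k = (270° + 360°k)/4 for k = 0, 1, ..., 3
Compute each root as (root modulus)(cos θ_k + i sin θ_k) using full-precision intermediates, then round to 4 decimal places.
Roots: 3.0615 + 7.3910i, -7.3910 + 3.0615i, -3.0615 - 7.3910i, 7.3910 - 3.0615i


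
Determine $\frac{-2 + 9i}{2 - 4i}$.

Multiply numerator and denominator by conjugate (2 + 4i):
= (-2 + 9i)(2 + 4i) / (2^2 + (-4)^2)
= (-40 + 10i) / 20
Divide through by 10: (-4 + i) / 2
= -2 + (1/2)i


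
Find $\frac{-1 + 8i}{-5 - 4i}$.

Multiply numerator and denominator by conjugate (-5 + 4i):
= (-1 + 8i)(-5 + 4i) / ((-5)^2 + (-4)^2)
= (-27 - 44i) / 41
= -27/41 - (44/41)i


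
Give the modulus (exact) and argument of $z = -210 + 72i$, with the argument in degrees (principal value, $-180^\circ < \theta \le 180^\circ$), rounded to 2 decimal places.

|z| = sqrt((-210)^2 + 72^2) = 222
arg(z) = arctan(b/a) = arctan(72/-210) (quadrant-adjusted) = 161.08°


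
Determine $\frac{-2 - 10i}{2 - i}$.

Multiply numerator and denominator by conjugate (2 + i):
= (-2 - 10i)(2 + i) / (2^2 + (-1)^2)
= (6 - 22i) / 5
= 6/5 - (22/5)i


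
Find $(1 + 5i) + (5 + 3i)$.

(1 + 5) + (5 + 3)i = 6 + 8i


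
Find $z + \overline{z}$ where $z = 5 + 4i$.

z + conjugate(z) = (a + bi) + (a - bi) = 2a
= 2 * 5 = 10


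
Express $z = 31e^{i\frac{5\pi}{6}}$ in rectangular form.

a = r cos θ = 31 * -sqrt(3)/2 = -31*sqrt(3)/2
b = r sin θ = 31 * 1/2 = 31/2
z = -31*sqrt(3)/2 + (31/2)i


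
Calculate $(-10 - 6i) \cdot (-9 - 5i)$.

(a1*a2 - b1*b2) + (a1*b2 + b1*a2)i
= (90 - 30) + (50 + 54)i
= 60 + 104i


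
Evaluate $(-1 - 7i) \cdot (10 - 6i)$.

(a1*a2 - b1*b2) + (a1*b2 + b1*a2)i
= (-10 - 42) + (6 + (-70))i
= -52 - 64i


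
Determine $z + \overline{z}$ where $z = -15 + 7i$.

z + conjugate(z) = (a + bi) + (a - bi) = 2a
= 2 * (-15) = -30


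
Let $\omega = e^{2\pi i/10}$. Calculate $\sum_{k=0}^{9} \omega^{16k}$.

Let ζ = ω^16 = e^(2πi·16/10). Since 10 ∤ 16, ζ ≠ 1.
Sum = Σ_{k=0}^{9} ζ^k = (ζ^10 - 1)/(ζ - 1) = (ω^{16·10} - 1)/(ζ - 1) = (1 - 1)/(ζ - 1) = 0


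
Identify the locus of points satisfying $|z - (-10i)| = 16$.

|z - z0| = r describes a circle centered at z0 with radius r
Here z0 = -10i and r = 16
Locus: Circle centered at (0, -10) with radius 16


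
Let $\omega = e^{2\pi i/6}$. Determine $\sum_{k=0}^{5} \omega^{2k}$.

Let ζ = ω^2 = e^(2πi·2/6). Since 6 ∤ 2, ζ ≠ 1.
Sum = Σ_{k=0}^{5} ζ^k = (ζ^6 - 1)/(ζ - 1) = (ω^{2·6} - 1)/(ζ - 1) = (1 - 1)/(ζ - 1) = 0


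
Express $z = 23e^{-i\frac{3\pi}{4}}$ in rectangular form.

a = r cos θ = 23 * -sqrt(2)/2 = -23*sqrt(2)/2
b = r sin θ = 23 * -sqrt(2)/2 = -23*sqrt(2)/2
z = -23*sqrt(2)/2 - (23*sqrt(2)/2)i


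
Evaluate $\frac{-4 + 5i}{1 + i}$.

Multiply numerator and denominator by conjugate (1 - i):
= (-4 + 5i)(1 - i) / (1^2 + 1^2)
= (1 + 9i) / 2
= 1/2 + (9/2)i


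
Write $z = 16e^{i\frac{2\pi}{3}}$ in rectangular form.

a = r cos θ = 16 * -1/2 = -8
b = r sin θ = 16 * sqrt(3)/2 = 8*sqrt(3)
z = -8 + 8*sqrt(3)i


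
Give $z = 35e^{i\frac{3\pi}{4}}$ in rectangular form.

a = r cos θ = 35 * -sqrt(2)/2 = -35*sqrt(2)/2
b = r sin θ = 35 * sqrt(2)/2 = 35*sqrt(2)/2
z = -35*sqrt(2)/2 + (35*sqrt(2)/2)i


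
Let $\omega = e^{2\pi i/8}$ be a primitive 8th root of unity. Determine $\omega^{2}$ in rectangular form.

ω^2 = e^(2πi·2/8) = e^(i·1π/2)
= cos(1π/2) + i sin(1π/2)
= i


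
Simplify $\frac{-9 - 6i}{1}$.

Divisor is real, so divide each part by 1:
= -9 - 6i


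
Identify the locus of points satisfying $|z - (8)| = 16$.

|z - z0| = r describes a circle centered at z0 with radius r
Here z0 = 8 and r = 16
Locus: Circle centered at (8, 0) with radius 16


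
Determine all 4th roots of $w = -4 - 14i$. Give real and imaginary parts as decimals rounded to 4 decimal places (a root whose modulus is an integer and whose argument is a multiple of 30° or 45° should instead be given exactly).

|w| = sqrt(212) ≈ 14.560220, arg(w) ≈ 254.054604°
Root modulus = sqrt(212)^(1/4) ≈ 1.953404
Root arguments: θ_k = (arg(w) + 360°k)/4 for k = 0, 1, ..., 3
Compute each root as (root modulus)(cos θ_k + i sin θ_k) using full-precision intermediates, then round to 4 decimal places.
Roots: 0.8712 + 1.7484i, -1.7484 + 0.8712i, -0.8712 - 1.7484i, 1.7484 - 0.8712i


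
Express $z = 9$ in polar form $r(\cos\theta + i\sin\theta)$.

r = |z| = sqrt(a^2 + b^2) = sqrt((9)^2 + (0)^2) = sqrt(81 + 0) = sqrt(81) = 9
b = 0 and a > 0, so z lies on the positive real axis: θ = 0°
z = 9(cos 0° + i sin 0°)


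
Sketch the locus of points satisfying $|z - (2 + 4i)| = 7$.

|z - z0| = r describes a circle centered at z0 with radius r
Here z0 = 2 + 4i and r = 7
Locus: Circle centered at (2, 4) with radius 7


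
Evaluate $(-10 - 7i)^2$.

(a + bi)^2 = a^2 - b^2 + 2abi
= (-10)^2 - (-7)^2 + 2*(-10)*(-7)i
= 51 + 140i


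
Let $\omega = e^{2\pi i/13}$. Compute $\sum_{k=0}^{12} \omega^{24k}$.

Let ζ = ω^24 = e^(2πi·24/13). Since 13 ∤ 24, ζ ≠ 1.
Sum = Σ_{k=0}^{12} ζ^k = (ζ^13 - 1)/(ζ - 1) = (ω^{24·13} - 1)/(ζ - 1) = (1 - 1)/(ζ - 1) = 0


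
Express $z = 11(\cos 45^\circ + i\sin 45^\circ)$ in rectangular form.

a = r cos θ = 11 * sqrt(2)/2 = 11*sqrt(2)/2
b = r sin θ = 11 * sqrt(2)/2 = 11*sqrt(2)/2
z = 11*sqrt(2)/2 + (11*sqrt(2)/2)i


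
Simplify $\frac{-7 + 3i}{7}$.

Divisor is real, so divide each part by 7:
= -1 + (3/7)i


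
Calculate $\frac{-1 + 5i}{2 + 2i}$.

Multiply numerator and denominator by conjugate (2 - 2i):
= (-1 + 5i)(2 - 2i) / (2^2 + 2^2)
= (8 + 12i) / 8
Divide through by 4: (2 + 3i) / 2
= 1 + (3/2)i


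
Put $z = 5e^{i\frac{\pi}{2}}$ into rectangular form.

a = r cos θ = 5 * 0 = 0
b = r sin θ = 5 * 1 = 5
z = 5i


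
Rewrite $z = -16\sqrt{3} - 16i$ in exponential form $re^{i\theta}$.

r = |z| = sqrt((-16*sqrt(3))^2 + (-16)^2) = sqrt(768 + 256) = sqrt(1024) = 32
θ = arctan(b/a) = arctan(-16/-27.7128) (quadrant-adjusted) = -150° = -5π/6
z = 32e^(-i*5π/6)


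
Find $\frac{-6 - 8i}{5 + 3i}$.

Multiply numerator and denominator by conjugate (5 - 3i):
= (-6 - 8i)(5 - 3i) / (5^2 + 3^2)
= (-54 - 22i) / 34
Divide through by 2: (-27 - 11i) / 17
= -27/17 - (11/17)i


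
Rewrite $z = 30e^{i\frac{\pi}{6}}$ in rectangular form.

a = r cos θ = 30 * sqrt(3)/2 = 15*sqrt(3)
b = r sin θ = 30 * 1/2 = 15
z = 15*sqrt(3) + 15i


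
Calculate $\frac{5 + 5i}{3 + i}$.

Multiply numerator and denominator by conjugate (3 - i):
= (5 + 5i)(3 - i) / (3^2 + 1^2)
= (20 + 10i) / 10
= 2 + i


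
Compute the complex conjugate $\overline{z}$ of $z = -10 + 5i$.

If z = a + bi, then conjugate(z) = a - bi
conjugate(-10 + 5i) = -10 - 5i


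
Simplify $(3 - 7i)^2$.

(a + bi)^2 = a^2 - b^2 + 2abi
= 3^2 - (-7)^2 + 2*3*(-7)i
= -40 - 42i


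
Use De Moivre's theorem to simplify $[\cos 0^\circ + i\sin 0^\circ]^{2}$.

By De Moivre: z^n = r^n(cos(nθ) + i sin(nθ))
= 1^2(cos(2*0°) + i sin(2*0°))
= 1(cos 0° + i sin 0°)
= 1


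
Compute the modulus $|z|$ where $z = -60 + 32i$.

|z| = sqrt(a^2 + b^2) = sqrt((-60)^2 + 32^2) = sqrt(4624) = 68


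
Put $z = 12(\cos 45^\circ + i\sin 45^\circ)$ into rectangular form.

a = r cos θ = 12 * sqrt(2)/2 = 6*sqrt(2)
b = r sin θ = 12 * sqrt(2)/2 = 6*sqrt(2)
z = 6*sqrt(2) + 6*sqrt(2)i


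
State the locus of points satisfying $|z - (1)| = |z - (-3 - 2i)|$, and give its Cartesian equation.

|z - z1| = |z - z2| means z is equidistant from z1 and z2,
i.e. the perpendicular bisector of the segment from (1, 0) to (-3, -2) (midpoint (-1, -1)).
With z = x + yi, square both sides:
(x - 1)^2 + (y - 0)^2 = (x - (-3))^2 + (y - (-2))^2
The x^2 and y^2 terms cancel: -8x + (-4)y = 13 - 1 = 12
Simplify: 2x + y = -3
Locus: Perpendicular bisector of the segment from (1, 0) to (-3, -2): the line 2x + y = -3


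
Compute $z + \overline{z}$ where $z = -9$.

z + conjugate(z) = (a + bi) + (a - bi) = 2a
= 2 * (-9) = -18


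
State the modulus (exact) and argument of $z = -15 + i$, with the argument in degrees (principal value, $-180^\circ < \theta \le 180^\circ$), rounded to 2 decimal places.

|z| = sqrt((-15)^2 + 1^2) = sqrt(226)
arg(z) = arctan(b/a) = arctan(1/-15) (quadrant-adjusted) = 176.19°


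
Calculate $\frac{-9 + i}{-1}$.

Divisor is real, so divide each part by -1:
= 9 - i


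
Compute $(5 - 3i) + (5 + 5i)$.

(5 + 5) + (-3 + 5)i = 10 + 2i


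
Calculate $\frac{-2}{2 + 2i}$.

Multiply numerator and denominator by conjugate (2 - 2i):
= (-2)(2 - 2i) / (2^2 + 2^2)
= (-4 + 4i) / 8
Divide through by 4: (-1 + i) / 2
= -1/2 + (1/2)i


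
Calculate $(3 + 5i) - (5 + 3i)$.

(3 - 5) + (5 - 3)i = -2 + 2i


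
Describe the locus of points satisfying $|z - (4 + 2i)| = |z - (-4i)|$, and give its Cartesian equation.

|z - z1| = |z - z2| means z is equidistant from z1 and z2,
i.e. the perpendicular bisector of the segment from (4, 2) to (0, -4) (midpoint (2, -1)).
With z = x + yi, square both sides:
(x - 4)^2 + (y - 2)^2 = (x - 0)^2 + (y - (-4))^2
The x^2 and y^2 terms cancel: -8x + (-12)y = 16 - 20 = -4
Simplify: 2x + 3y = 1
Locus: Perpendicular bisector of the segment from (4, 2) to (0, -4): the line 2x + 3y = 1


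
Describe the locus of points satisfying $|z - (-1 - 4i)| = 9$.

|z - z0| = r describes a circle centered at z0 with radius r
Here z0 = -1 - 4i and r = 9
Locus: Circle centered at (-1, -4) with radius 9


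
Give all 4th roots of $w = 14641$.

|w| = 14641, arg(w) = 0°
Root modulus = 14641^(1/4) = 11
Root arguments: θ_k = (0° + 360°k)/4 for k = 0, 1, ..., 3
Roots: 11, 11i, -11, -11i


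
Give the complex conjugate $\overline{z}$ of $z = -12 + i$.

If z = a + bi, then conjugate(z) = a - bi
conjugate(-12 + i) = -12 - i


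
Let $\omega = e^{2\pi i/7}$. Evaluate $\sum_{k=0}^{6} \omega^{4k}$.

Let ζ = ω^4 = e^(2πi·4/7). Since 7 ∤ 4, ζ ≠ 1.
Sum = Σ_{k=0}^{6} ζ^k = (ζ^7 - 1)/(ζ - 1) = (ω^{4·7} - 1)/(ζ - 1) = (1 - 1)/(ζ - 1) = 0


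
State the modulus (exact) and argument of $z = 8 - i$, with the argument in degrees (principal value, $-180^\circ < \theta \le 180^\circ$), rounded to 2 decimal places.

|z| = sqrt(8^2 + (-1)^2) = sqrt(65)
arg(z) = arctan(b/a) = arctan(-1/8) (quadrant-adjusted) = -7.13°


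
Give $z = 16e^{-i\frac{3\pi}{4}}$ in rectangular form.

a = r cos θ = 16 * -sqrt(2)/2 = -8*sqrt(2)
b = r sin θ = 16 * -sqrt(2)/2 = -8*sqrt(2)
z = -8*sqrt(2) - 8*sqrt(2)i


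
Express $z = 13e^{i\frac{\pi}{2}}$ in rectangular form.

a = r cos θ = 13 * 0 = 0
b = r sin θ = 13 * 1 = 13
z = 13i


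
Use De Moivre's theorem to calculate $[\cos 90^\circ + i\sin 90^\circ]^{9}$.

By De Moivre: z^n = r^n(cos(nθ) + i sin(nθ))
= 1^9(cos(9*90°) + i sin(9*90°))
= 1(cos 90° + i sin 90°)
= i


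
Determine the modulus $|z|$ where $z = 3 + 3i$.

|z| = sqrt(a^2 + b^2) = sqrt(3^2 + 3^2) = sqrt(18) = sqrt(18)


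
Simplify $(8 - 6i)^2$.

(a + bi)^2 = a^2 - b^2 + 2abi
= 8^2 - (-6)^2 + 2*8*(-6)i
= 28 - 96i


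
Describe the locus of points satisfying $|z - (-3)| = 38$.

|z - z0| = r describes a circle centered at z0 with radius r
Here z0 = -3 and r = 38
Locus: Circle centered at (-3, 0) with radius 38


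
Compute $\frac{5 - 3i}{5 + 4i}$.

Multiply numerator and denominator by conjugate (5 - 4i):
= (5 - 3i)(5 - 4i) / (5^2 + 4^2)
= (13 - 35i) / 41
= 13/41 - (35/41)i


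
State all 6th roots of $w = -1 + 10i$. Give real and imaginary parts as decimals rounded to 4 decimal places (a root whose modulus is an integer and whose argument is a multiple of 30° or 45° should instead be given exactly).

|w| = sqrt(101) ≈ 10.049876, arg(w) ≈ 95.710593°
Root modulus = sqrt(101)^(1/6) ≈ 1.469017
Root arguments: θ_k = (arg(w) + 360°k)/6 for k = 0, 1, ..., 5
Compute each root as (root modulus)(cos θ_k + i sin θ_k) using full-precision intermediates, then round to 4 decimal places.
Roots: 1.4125 + 0.4037i, 0.3566 + 1.4251i, -1.0559 + 1.0214i, -1.4125 - 0.4037i, -0.3566 - 1.4251i, 1.0559 - 1.0214i


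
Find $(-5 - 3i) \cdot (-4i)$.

(a1*a2 - b1*b2) + (a1*b2 + b1*a2)i
= (0 - 12) + (20 + 0)i
= -12 + 20i


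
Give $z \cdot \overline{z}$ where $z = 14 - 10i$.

z * conjugate(z) = |z|^2 = a^2 + b^2
= 14^2 + (-10)^2 = 296


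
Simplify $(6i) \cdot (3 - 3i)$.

(a1*a2 - b1*b2) + (a1*b2 + b1*a2)i
= (0 - (-18)) + (0 + 18)i
= 18 + 18i


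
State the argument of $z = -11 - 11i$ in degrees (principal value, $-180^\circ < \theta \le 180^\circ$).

θ = arctan(b/a) = arctan(-11/-11) (quadrant-adjusted) = -135°


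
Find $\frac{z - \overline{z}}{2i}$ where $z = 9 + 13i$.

z - conjugate(z) = 2bi
(z - conjugate(z))/(2i) = 2bi/(2i) = b = 13


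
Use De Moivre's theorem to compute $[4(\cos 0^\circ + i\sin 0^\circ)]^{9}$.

By De Moivre: z^n = r^n(cos(nθ) + i sin(nθ))
= 4^9(cos(9*0°) + i sin(9*0°))
= 262144(cos 0° + i sin 0°)
= 262144


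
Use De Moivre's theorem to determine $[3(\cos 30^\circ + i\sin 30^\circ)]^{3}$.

By De Moivre: z^n = r^n(cos(nθ) + i sin(nθ))
= 3^3(cos(3*30°) + i sin(3*30°))
= 27(cos 90° + i sin 90°)
= 27i


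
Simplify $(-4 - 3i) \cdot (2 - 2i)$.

(a1*a2 - b1*b2) + (a1*b2 + b1*a2)i
= (-8 - 6) + (8 + (-6))i
= -14 + 2i


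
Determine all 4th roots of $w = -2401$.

|w| = 2401, arg(w) = 180°
Root modulus = 2401^(1/4) = 7
Root arguments: θ_k = (180° + 360°k)/4 for k = 0, 1, ..., 3
Roots: 7*sqrt(2)/2 + (7*sqrt(2)/2)i, -7*sqrt(2)/2 + (7*sqrt(2)/2)i, -7*sqrt(2)/2 - (7*sqrt(2)/2)i, 7*sqrt(2)/2 - (7*sqrt(2)/2)i


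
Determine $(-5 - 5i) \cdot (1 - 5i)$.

(a1*a2 - b1*b2) + (a1*b2 + b1*a2)i
= (-5 - 25) + (25 + (-5))i
= -30 + 20i


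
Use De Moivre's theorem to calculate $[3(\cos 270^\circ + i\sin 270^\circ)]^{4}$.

By De Moivre: z^n = r^n(cos(nθ) + i sin(nθ))
= 3^4(cos(4*270°) + i sin(4*270°))
= 81(cos 0° + i sin 0°)
= 81


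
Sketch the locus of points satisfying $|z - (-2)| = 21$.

|z - z0| = r describes a circle centered at z0 with radius r
Here z0 = -2 and r = 21
Locus: Circle centered at (-2, 0) with radius 21


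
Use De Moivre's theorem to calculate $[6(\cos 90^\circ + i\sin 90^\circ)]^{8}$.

By De Moivre: z^n = r^n(cos(nθ) + i sin(nθ))
= 6^8(cos(8*90°) + i sin(8*90°))
= 1679616(cos 0° + i sin 0°)
= 1679616


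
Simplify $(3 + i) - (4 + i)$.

(3 - 4) + (1 - 1)i = -1


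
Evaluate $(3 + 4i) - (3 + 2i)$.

(3 - 3) + (4 - 2)i = 2i


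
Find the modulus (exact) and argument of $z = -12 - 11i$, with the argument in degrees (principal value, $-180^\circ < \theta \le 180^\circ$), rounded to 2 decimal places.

|z| = sqrt((-12)^2 + (-11)^2) = sqrt(265)
arg(z) = arctan(b/a) = arctan(-11/-12) (quadrant-adjusted) = -137.49°


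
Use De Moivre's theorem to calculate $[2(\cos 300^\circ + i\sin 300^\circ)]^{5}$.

By De Moivre: z^n = r^n(cos(nθ) + i sin(nθ))
= 2^5(cos(5*300°) + i sin(5*300°))
= 32(cos 60° + i sin 60°)
= 16 + 16*sqrt(3)i


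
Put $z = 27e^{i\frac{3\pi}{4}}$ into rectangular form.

a = r cos θ = 27 * -sqrt(2)/2 = -27*sqrt(2)/2
b = r sin θ = 27 * sqrt(2)/2 = 27*sqrt(2)/2
z = -27*sqrt(2)/2 + (27*sqrt(2)/2)i


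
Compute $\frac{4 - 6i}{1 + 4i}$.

Multiply numerator and denominator by conjugate (1 - 4i):
= (4 - 6i)(1 - 4i) / (1^2 + 4^2)
= (-20 - 22i) / 17
= -20/17 - (22/17)i


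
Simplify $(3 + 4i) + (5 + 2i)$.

(3 + 5) + (4 + 2)i = 8 + 6i


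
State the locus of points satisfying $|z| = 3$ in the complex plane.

|z| = 3 means sqrt(x^2 + y^2) = 3
This is a circle of radius 3 centered at the origin


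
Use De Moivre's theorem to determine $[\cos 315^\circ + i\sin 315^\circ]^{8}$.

By De Moivre: z^n = r^n(cos(nθ) + i sin(nθ))
= 1^8(cos(8*315°) + i sin(8*315°))
= 1(cos 0° + i sin 0°)
= 1


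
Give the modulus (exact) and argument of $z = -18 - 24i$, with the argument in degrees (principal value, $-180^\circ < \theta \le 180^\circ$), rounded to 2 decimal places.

|z| = sqrt((-18)^2 + (-24)^2) = 30
arg(z) = arctan(b/a) = arctan(-24/-18) (quadrant-adjusted) = -126.87°


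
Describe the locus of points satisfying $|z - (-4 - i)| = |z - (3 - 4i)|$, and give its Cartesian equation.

|z - z1| = |z - z2| means z is equidistant from z1 and z2,
i.e. the perpendicular bisector of the segment from (-4, -1) to (3, -4) (midpoint (-1/2, -5/2)).
With z = x + yi, square both sides:
(x - (-4))^2 + (y - (-1))^2 = (x - 3)^2 + (y - (-4))^2
The x^2 and y^2 terms cancel: 14x + (-6)y = 25 - 17 = 8
Simplify: 7x - 3y = 4
Locus: Perpendicular bisector of the segment from (-4, -1) to (3, -4): the line 7x - 3y = 4


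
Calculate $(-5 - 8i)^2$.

(a + bi)^2 = a^2 - b^2 + 2abi
= (-5)^2 - (-8)^2 + 2*(-5)*(-8)i
= -39 + 80i


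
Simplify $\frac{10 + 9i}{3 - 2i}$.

Multiply numerator and denominator by conjugate (3 + 2i):
= (10 + 9i)(3 + 2i) / (3^2 + (-2)^2)
= (12 + 47i) / 13
= 12/13 + (47/13)i


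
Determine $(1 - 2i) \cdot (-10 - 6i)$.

(a1*a2 - b1*b2) + (a1*b2 + b1*a2)i
= (-10 - 12) + (-6 + 20)i
= -22 + 14i


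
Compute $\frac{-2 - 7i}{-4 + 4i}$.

Multiply numerator and denominator by conjugate (-4 - 4i):
= (-2 - 7i)(-4 - 4i) / ((-4)^2 + 4^2)
= (-20 + 36i) / 32
Divide through by 4: (-5 + 9i) / 8
= -5/8 + (9/8)i


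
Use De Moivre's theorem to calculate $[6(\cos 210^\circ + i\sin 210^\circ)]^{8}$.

By De Moivre: z^n = r^n(cos(nθ) + i sin(nθ))
= 6^8(cos(8*210°) + i sin(8*210°))
= 1679616(cos 240° + i sin 240°)
= -839808 - 839808*sqrt(3)i


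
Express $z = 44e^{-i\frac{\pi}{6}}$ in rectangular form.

a = r cos θ = 44 * sqrt(3)/2 = 22*sqrt(3)
b = r sin θ = 44 * -1/2 = -22
z = 22*sqrt(3) - 22i


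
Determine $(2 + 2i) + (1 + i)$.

(2 + 1) + (2 + 1)i = 3 + 3i


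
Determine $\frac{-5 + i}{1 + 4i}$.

Multiply numerator and denominator by conjugate (1 - 4i):
= (-5 + i)(1 - 4i) / (1^2 + 4^2)
= (-1 + 21i) / 17
= -1/17 + (21/17)i


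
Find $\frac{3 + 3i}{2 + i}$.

Multiply numerator and denominator by conjugate (2 - i):
= (3 + 3i)(2 - i) / (2^2 + 1^2)
= (9 + 3i) / 5
= 9/5 + (3/5)i


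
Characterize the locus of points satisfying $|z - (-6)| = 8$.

|z - z0| = r describes a circle centered at z0 with radius r
Here z0 = -6 and r = 8
Locus: Circle centered at (-6, 0) with radius 8


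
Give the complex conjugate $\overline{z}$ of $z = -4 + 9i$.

If z = a + bi, then conjugate(z) = a - bi
conjugate(-4 + 9i) = -4 - 9i


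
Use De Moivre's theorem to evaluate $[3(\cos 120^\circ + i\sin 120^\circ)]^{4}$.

By De Moivre: z^n = r^n(cos(nθ) + i sin(nθ))
= 3^4(cos(4*120°) + i sin(4*120°))
= 81(cos 120° + i sin 120°)
= -81/2 + (81*sqrt(3)/2)i


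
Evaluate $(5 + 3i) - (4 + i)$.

(5 - 4) + (3 - 1)i = 1 + 2i


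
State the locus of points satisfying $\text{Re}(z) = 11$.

Re(z) = x where z = x + yi; the equation x = 11 is satisfied by all points with that x-coordinate
Locus: Vertical line x = 11


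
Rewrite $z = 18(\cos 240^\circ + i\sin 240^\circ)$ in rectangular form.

a = r cos θ = 18 * -1/2 = -9
b = r sin θ = 18 * -sqrt(3)/2 = -9*sqrt(3)
z = -9 - 9*sqrt(3)i


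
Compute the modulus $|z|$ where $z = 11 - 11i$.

|z| = sqrt(a^2 + b^2) = sqrt(11^2 + (-11)^2) = sqrt(242) = sqrt(242)


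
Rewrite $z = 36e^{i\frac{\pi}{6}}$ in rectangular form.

a = r cos θ = 36 * sqrt(3)/2 = 18*sqrt(3)
b = r sin θ = 36 * 1/2 = 18
z = 18*sqrt(3) + 18i


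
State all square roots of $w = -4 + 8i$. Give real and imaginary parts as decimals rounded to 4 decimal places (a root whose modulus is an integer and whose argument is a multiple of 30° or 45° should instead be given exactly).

|w| = sqrt(80) ≈ 8.944272, arg(w) ≈ 116.565051°
Root modulus = sqrt(80)^(1/2) ≈ 2.990698
Root arguments: θ_k = (arg(w) + 360°k)/2 for k = 0, 1, ..., 1
Compute each root as (root modulus)(cos θ_k + i sin θ_k) using full-precision intermediates, then round to 4 decimal places.
Roots: 1.5723 + 2.5440i, -1.5723 - 2.5440i


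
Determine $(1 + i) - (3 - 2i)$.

(1 - 3) + (1 - (-2))i = -2 + 3i


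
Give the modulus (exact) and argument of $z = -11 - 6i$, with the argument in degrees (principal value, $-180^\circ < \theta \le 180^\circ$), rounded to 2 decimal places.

|z| = sqrt((-11)^2 + (-6)^2) = sqrt(157)
arg(z) = arctan(b/a) = arctan(-6/-11) (quadrant-adjusted) = -151.39°


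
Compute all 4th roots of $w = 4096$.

|w| = 4096, arg(w) = 0°
Root modulus = 4096^(1/4) = 8
Root arguments: θ_k = (0° + 360°k)/4 for k = 0, 1, ..., 3
Roots: 8, 8i, -8, -8i


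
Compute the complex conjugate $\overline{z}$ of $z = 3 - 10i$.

If z = a + bi, then conjugate(z) = a - bi
conjugate(3 - 10i) = 3 + 10i


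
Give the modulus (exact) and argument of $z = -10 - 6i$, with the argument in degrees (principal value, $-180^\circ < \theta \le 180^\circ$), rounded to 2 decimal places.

|z| = sqrt((-10)^2 + (-6)^2) = sqrt(136)
arg(z) = arctan(b/a) = arctan(-6/-10) (quadrant-adjusted) = -149.04°


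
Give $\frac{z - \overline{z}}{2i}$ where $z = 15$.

z - conjugate(z) = 2bi
(z - conjugate(z))/(2i) = 2bi/(2i) = b = 0


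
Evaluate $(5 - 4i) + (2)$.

(5 + 2) + (-4 + 0)i = 7 - 4i


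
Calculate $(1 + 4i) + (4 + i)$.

(1 + 4) + (4 + 1)i = 5 + 5i


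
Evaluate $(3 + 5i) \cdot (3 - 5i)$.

(a1*a2 - b1*b2) + (a1*b2 + b1*a2)i
= (9 - (-25)) + (-15 + 15)i
= 34


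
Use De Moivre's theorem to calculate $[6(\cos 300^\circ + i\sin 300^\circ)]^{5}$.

By De Moivre: z^n = r^n(cos(nθ) + i sin(nθ))
= 6^5(cos(5*300°) + i sin(5*300°))
= 7776(cos 60° + i sin 60°)
= 3888 + 3888*sqrt(3)i


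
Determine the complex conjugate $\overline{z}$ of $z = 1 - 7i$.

If z = a + bi, then conjugate(z) = a - bi
conjugate(1 - 7i) = 1 + 7i


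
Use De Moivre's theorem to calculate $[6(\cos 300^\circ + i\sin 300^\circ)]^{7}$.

By De Moivre: z^n = r^n(cos(nθ) + i sin(nθ))
= 6^7(cos(7*300°) + i sin(7*300°))
= 279936(cos 300° + i sin 300°)
= 139968 - 139968*sqrt(3)i


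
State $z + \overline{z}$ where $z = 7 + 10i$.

z + conjugate(z) = (a + bi) + (a - bi) = 2a
= 2 * 7 = 14


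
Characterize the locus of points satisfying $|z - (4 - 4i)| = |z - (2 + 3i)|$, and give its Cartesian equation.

|z - z1| = |z - z2| means z is equidistant from z1 and z2,
i.e. the perpendicular bisector of the segment from (4, -4) to (2, 3) (midpoint (3, -1/2)).
With z = x + yi, square both sides:
(x - 4)^2 + (y - (-4))^2 = (x - 2)^2 + (y - 3)^2
The x^2 and y^2 terms cancel: -4x + 14y = 13 - 32 = -19
Simplify: 4x - 14y = 19
Locus: Perpendicular bisector of the segment from (4, -4) to (2, 3): the line 4x - 14y = 19


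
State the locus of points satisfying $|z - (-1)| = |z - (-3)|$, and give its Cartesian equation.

|z - z1| = |z - z2| means z is equidistant from z1 and z2,
i.e. the perpendicular bisector of the segment from (-1, 0) to (-3, 0) (midpoint (-2, 0)).
With z = x + yi, square both sides:
(x - (-1))^2 + (y - 0)^2 = (x - (-3))^2 + (y - 0)^2
The x^2 and y^2 terms cancel: -4x + 0y = 9 - 1 = 8
Simplify: x = -2
Locus: Perpendicular bisector of the segment from (-1, 0) to (-3, 0): the line x = -2


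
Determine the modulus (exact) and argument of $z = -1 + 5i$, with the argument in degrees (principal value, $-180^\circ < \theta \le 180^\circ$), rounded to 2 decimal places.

|z| = sqrt((-1)^2 + 5^2) = sqrt(26)
arg(z) = arctan(b/a) = arctan(5/-1) (quadrant-adjusted) = 101.31°


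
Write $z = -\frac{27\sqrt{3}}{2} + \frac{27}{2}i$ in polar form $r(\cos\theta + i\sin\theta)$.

r = |z| = sqrt(a^2 + b^2) = sqrt((-27*sqrt(3)/2)^2 + (27/2)^2) = sqrt(2187/4 + 729/4) = sqrt(729) = 27
θ = arctan(b/a) = arctan(13.5/-23.3827) (quadrant-adjusted) = 150°
z = 27(cos 150° + i sin 150°)


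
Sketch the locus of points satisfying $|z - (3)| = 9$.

|z - z0| = r describes a circle centered at z0 with radius r
Here z0 = 3 and r = 9
Locus: Circle centered at (3, 0) with radius 9


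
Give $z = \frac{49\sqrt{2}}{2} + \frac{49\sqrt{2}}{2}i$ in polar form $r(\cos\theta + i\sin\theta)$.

r = |z| = sqrt(a^2 + b^2) = sqrt((49*sqrt(2)/2)^2 + (49*sqrt(2)/2)^2) = sqrt(2401/2 + 2401/2) = sqrt(2401) = 49
θ = arctan(b/a) = arctan(34.6482/34.6482) (quadrant-adjusted) = 45°
z = 49(cos 45° + i sin 45°)


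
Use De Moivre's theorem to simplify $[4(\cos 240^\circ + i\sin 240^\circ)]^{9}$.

By De Moivre: z^n = r^n(cos(nθ) + i sin(nθ))
= 4^9(cos(9*240°) + i sin(9*240°))
= 262144(cos 0° + i sin 0°)
= 262144


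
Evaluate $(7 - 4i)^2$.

(a + bi)^2 = a^2 - b^2 + 2abi
= 7^2 - (-4)^2 + 2*7*(-4)i
= 33 - 56i


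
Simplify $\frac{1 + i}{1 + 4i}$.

Multiply numerator and denominator by conjugate (1 - 4i):
= (1 + i)(1 - 4i) / (1^2 + 4^2)
= (5 - 3i) / 17
= 5/17 - (3/17)i


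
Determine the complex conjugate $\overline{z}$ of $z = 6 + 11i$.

If z = a + bi, then conjugate(z) = a - bi
conjugate(6 + 11i) = 6 - 11i


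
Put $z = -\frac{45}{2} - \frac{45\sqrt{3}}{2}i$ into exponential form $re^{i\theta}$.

r = |z| = sqrt((-45/2)^2 + (-45*sqrt(3)/2)^2) = sqrt(2025/4 + 6075/4) = sqrt(2025) = 45
θ = arctan(b/a) = arctan(-38.9711/-22.5) (quadrant-adjusted) = 240° = 4π/3
z = 45e^(i*4π/3)


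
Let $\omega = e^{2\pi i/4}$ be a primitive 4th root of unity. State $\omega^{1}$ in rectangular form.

ω^1 = e^(2πi·1/4) = e^(i·1π/2)
= cos(1π/2) + i sin(1π/2)
= i


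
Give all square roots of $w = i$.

|w| = 1, arg(w) = 90°
Root modulus = 1^(1/2) = 1
Root arguments: θ_k = (90° + 360°k)/2 for k = 0, 1, ..., 1
Roots: sqrt(2)/2 + (sqrt(2)/2)i, -sqrt(2)/2 - (sqrt(2)/2)i


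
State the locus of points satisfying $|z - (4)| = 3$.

|z - z0| = r describes a circle centered at z0 with radius r
Here z0 = 4 and r = 3
Locus: Circle centered at (4, 0) with radius 3


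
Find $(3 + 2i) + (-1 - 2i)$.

(3 + (-1)) + (2 + (-2))i = 2


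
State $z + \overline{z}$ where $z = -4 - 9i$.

z + conjugate(z) = (a + bi) + (a - bi) = 2a
= 2 * (-4) = -8


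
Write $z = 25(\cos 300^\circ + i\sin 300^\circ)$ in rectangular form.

a = r cos θ = 25 * 1/2 = 25/2
b = r sin θ = 25 * -sqrt(3)/2 = -25*sqrt(3)/2
z = 25/2 - (25*sqrt(3)/2)i


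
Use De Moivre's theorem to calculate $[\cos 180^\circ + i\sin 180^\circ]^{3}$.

By De Moivre: z^n = r^n(cos(nθ) + i sin(nθ))
= 1^3(cos(3*180°) + i sin(3*180°))
= 1(cos 180° + i sin 180°)
= -1


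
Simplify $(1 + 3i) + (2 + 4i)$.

(1 + 2) + (3 + 4)i = 3 + 7i


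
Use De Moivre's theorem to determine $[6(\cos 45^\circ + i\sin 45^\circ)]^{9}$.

By De Moivre: z^n = r^n(cos(nθ) + i sin(nθ))
= 6^9(cos(9*45°) + i sin(9*45°))
= 10077696(cos 45° + i sin 45°)
= 5038848*sqrt(2) + 5038848*sqrt(2)i


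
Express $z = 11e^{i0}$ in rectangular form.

a = r cos θ = 11 * 1 = 11
b = r sin θ = 11 * 0 = 0
z = 11


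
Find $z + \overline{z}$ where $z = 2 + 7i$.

z + conjugate(z) = (a + bi) + (a - bi) = 2a
= 2 * 2 = 4


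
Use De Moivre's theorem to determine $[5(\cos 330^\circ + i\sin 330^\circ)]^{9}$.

By De Moivre: z^n = r^n(cos(nθ) + i sin(nθ))
= 5^9(cos(9*330°) + i sin(9*330°))
= 1953125(cos 90° + i sin 90°)
= 1953125i


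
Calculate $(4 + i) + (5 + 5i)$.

(4 + 5) + (1 + 5)i = 9 + 6i


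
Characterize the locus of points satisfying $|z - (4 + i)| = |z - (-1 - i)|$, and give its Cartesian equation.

|z - z1| = |z - z2| means z is equidistant from z1 and z2,
i.e. the perpendicular bisector of the segment from (4, 1) to (-1, -1) (midpoint (3/2, 0)).
With z = x + yi, square both sides:
(x - 4)^2 + (y - 1)^2 = (x - (-1))^2 + (y - (-1))^2
The x^2 and y^2 terms cancel: -10x + (-4)y = 2 - 17 = -15
Simplify: 10x + 4y = 15
Locus: Perpendicular bisector of the segment from (4, 1) to (-1, -1): the line 10x + 4y = 15


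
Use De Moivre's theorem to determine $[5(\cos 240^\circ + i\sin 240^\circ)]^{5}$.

By De Moivre: z^n = r^n(cos(nθ) + i sin(nθ))
= 5^5(cos(5*240°) + i sin(5*240°))
= 3125(cos 120° + i sin 120°)
= -3125/2 + (3125*sqrt(3)/2)i


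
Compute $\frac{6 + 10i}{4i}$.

Multiply numerator and denominator by conjugate (-4i):
= (6 + 10i)(-4i) / (0^2 + 4^2)
= (40 - 24i) / 16
Divide through by 8: (5 - 3i) / 2
= 5/2 - (3/2)i


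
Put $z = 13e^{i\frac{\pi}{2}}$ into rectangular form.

a = r cos θ = 13 * 0 = 0
b = r sin θ = 13 * 1 = 13
z = 13i


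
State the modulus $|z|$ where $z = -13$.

|z| = sqrt(a^2 + b^2) = sqrt((-13)^2 + 0^2) = sqrt(169) = 13


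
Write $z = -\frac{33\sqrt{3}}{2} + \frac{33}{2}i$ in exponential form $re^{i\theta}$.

r = |z| = sqrt((-33*sqrt(3)/2)^2 + (33/2)^2) = sqrt(3267/4 + 1089/4) = sqrt(1089) = 33
θ = arctan(b/a) = arctan(16.5/-28.5788) (quadrant-adjusted) = 150° = 5π/6
z = 33e^(i*5π/6)


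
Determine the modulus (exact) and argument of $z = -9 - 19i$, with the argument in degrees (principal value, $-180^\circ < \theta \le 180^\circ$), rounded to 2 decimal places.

|z| = sqrt((-9)^2 + (-19)^2) = sqrt(442)
arg(z) = arctan(b/a) = arctan(-19/-9) (quadrant-adjusted) = -115.35°


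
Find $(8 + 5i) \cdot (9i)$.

(a1*a2 - b1*b2) + (a1*b2 + b1*a2)i
= (0 - 45) + (72 + 0)i
= -45 + 72i


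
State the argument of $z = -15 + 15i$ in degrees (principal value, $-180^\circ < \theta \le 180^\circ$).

θ = arctan(b/a) = arctan(15/-15) (quadrant-adjusted) = 135°


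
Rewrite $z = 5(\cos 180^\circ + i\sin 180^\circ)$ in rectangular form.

a = r cos θ = 5 * -1 = -5
b = r sin θ = 5 * 0 = 0
z = -5


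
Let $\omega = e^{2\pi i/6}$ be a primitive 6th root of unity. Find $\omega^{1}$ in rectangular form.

ω^1 = e^(2πi·1/6) = e^(i·1π/3)
= cos(1π/3) + i sin(1π/3)
= 1/2 + (sqrt(3)/2)i


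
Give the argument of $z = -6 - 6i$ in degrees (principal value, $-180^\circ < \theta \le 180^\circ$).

θ = arctan(b/a) = arctan(-6/-6) (quadrant-adjusted) = -135°


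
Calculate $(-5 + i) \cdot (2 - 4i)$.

(a1*a2 - b1*b2) + (a1*b2 + b1*a2)i
= (-10 - (-4)) + (20 + 2)i
= -6 + 22i


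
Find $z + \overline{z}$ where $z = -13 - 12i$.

z + conjugate(z) = (a + bi) + (a - bi) = 2a
= 2 * (-13) = -26


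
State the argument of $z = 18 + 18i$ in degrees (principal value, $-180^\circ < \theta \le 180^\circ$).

θ = arctan(b/a) = arctan(18/18) (quadrant-adjusted) = 45°


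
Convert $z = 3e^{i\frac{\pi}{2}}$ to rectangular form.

a = r cos θ = 3 * 0 = 0
b = r sin θ = 3 * 1 = 3
z = 3i


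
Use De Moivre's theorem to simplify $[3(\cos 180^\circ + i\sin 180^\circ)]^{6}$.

By De Moivre: z^n = r^n(cos(nθ) + i sin(nθ))
= 3^6(cos(6*180°) + i sin(6*180°))
= 729(cos 0° + i sin 0°)
= 729


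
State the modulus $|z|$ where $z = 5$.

|z| = sqrt(a^2 + b^2) = sqrt(5^2 + 0^2) = sqrt(25) = 5


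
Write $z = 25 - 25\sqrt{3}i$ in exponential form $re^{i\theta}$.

r = |z| = sqrt((25)^2 + (-25*sqrt(3))^2) = sqrt(625 + 1875) = sqrt(2500) = 50
θ = arctan(b/a) = arctan(-43.3013/25) (quadrant-adjusted) = -60° = -π/3
z = 50e^(-i*π/3)


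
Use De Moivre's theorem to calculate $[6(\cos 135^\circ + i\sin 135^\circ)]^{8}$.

By De Moivre: z^n = r^n(cos(nθ) + i sin(nθ))
= 6^8(cos(8*135°) + i sin(8*135°))
= 1679616(cos 0° + i sin 0°)
= 1679616


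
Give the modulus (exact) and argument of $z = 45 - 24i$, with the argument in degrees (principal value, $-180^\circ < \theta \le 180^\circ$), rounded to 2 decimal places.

|z| = sqrt(45^2 + (-24)^2) = 51
arg(z) = arctan(b/a) = arctan(-24/45) (quadrant-adjusted) = -28.07°


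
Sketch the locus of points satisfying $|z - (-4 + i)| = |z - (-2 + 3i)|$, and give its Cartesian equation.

|z - z1| = |z - z2| means z is equidistant from z1 and z2,
i.e. the perpendicular bisector of the segment from (-4, 1) to (-2, 3) (midpoint (-3, 2)).
With z = x + yi, square both sides:
(x - (-4))^2 + (y - 1)^2 = (x - (-2))^2 + (y - 3)^2
The x^2 and y^2 terms cancel: 4x + 4y = 13 - 17 = -4
Simplify: x + y = -1
Locus: Perpendicular bisector of the segment from (-4, 1) to (-2, 3): the line x + y = -1


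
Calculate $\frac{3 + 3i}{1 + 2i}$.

Multiply numerator and denominator by conjugate (1 - 2i):
= (3 + 3i)(1 - 2i) / (1^2 + 2^2)
= (9 - 3i) / 5
= 9/5 - (3/5)i


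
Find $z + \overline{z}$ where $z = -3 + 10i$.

z + conjugate(z) = (a + bi) + (a - bi) = 2a
= 2 * (-3) = -6


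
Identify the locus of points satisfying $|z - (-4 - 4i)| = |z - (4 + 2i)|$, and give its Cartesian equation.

|z - z1| = |z - z2| means z is equidistant from z1 and z2,
i.e. the perpendicular bisector of the segment from (-4, -4) to (4, 2) (midpoint (0, -1)).
With z = x + yi, square both sides:
(x - (-4))^2 + (y - (-4))^2 = (x - 4)^2 + (y - 2)^2
The x^2 and y^2 terms cancel: 16x + 12y = 20 - 32 = -12
Simplify: 4x + 3y = -3
Locus: Perpendicular bisector of the segment from (-4, -4) to (4, 2): the line 4x + 3y = -3


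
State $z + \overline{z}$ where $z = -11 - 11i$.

z + conjugate(z) = (a + bi) + (a - bi) = 2a
= 2 * (-11) = -22


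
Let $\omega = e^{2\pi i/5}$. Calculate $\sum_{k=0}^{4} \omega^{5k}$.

Since 5 divides 5, ω^5 = (ω^5)^1 = 1^1 = 1, so every term is 1.
Sum = 5 · 1 = 5


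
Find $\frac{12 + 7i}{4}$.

Divisor is real, so divide each part by 4:
= 3 + (7/4)i


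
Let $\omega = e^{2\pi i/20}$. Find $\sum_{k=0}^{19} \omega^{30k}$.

Let ζ = ω^30 = e^(2πi·30/20). Since 20 ∤ 30, ζ ≠ 1.
Sum = Σ_{k=0}^{19} ζ^k = (ζ^20 - 1)/(ζ - 1) = (ω^{30·20} - 1)/(ζ - 1) = (1 - 1)/(ζ - 1) = 0


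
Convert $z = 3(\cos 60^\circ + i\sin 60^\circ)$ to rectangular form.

a = r cos θ = 3 * 1/2 = 3/2
b = r sin θ = 3 * sqrt(3)/2 = 3*sqrt(3)/2
z = 3/2 + (3*sqrt(3)/2)i


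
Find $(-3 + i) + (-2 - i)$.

(-3 + (-2)) + (1 + (-1))i = -5


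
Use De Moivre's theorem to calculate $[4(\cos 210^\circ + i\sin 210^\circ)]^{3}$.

By De Moivre: z^n = r^n(cos(nθ) + i sin(nθ))
= 4^3(cos(3*210°) + i sin(3*210°))
= 64(cos 270° + i sin 270°)
= -64i


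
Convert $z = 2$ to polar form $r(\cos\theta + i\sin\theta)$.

r = |z| = sqrt(a^2 + b^2) = sqrt((2)^2 + (0)^2) = sqrt(4 + 0) = sqrt(4) = 2
b = 0 and a > 0, so z lies on the positive real axis: θ = 0°
z = 2(cos 0° + i sin 0°)


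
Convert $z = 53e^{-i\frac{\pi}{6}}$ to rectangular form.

a = r cos θ = 53 * sqrt(3)/2 = 53*sqrt(3)/2
b = r sin θ = 53 * -1/2 = -53/2
z = 53*sqrt(3)/2 - (53/2)i


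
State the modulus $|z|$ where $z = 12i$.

|z| = sqrt(a^2 + b^2) = sqrt(0^2 + 12^2) = sqrt(144) = 12


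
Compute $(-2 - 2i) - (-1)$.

(-2 - (-1)) + (-2 - 0)i = -1 - 2i


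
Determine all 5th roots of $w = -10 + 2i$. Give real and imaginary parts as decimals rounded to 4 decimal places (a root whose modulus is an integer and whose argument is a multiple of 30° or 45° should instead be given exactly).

|w| = sqrt(104) ≈ 10.198039, arg(w) ≈ 168.690068°
Root modulus = sqrt(104)^(1/5) ≈ 1.591121
Root arguments: θ_k = (arg(w) + 360°k)/5 for k = 0, 1, ..., 4
Compute each root as (root modulus)(cos θ_k + i sin θ_k) using full-precision intermediates, then round to 4 decimal places.
Roots: 1.3232 + 0.8837i, -0.4316 + 1.5315i, -1.5899 + 0.0628i, -0.5510 - 1.4927i, 1.2493 - 0.9853i


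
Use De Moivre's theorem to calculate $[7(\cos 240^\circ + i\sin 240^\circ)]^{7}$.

By De Moivre: z^n = r^n(cos(nθ) + i sin(nθ))
= 7^7(cos(7*240°) + i sin(7*240°))
= 823543(cos 240° + i sin 240°)
= -823543/2 - (823543*sqrt(3)/2)i


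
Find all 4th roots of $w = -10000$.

|w| = 10000, arg(w) = 180°
Root modulus = 10000^(1/4) = 10
Root arguments: θ_k = (180° + 360°k)/4 for k = 0, 1, ..., 3
Roots: 5*sqrt(2) + 5*sqrt(2)i, -5*sqrt(2) + 5*sqrt(2)i, -5*sqrt(2) - 5*sqrt(2)i, 5*sqrt(2) - 5*sqrt(2)i


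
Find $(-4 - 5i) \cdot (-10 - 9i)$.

(a1*a2 - b1*b2) + (a1*b2 + b1*a2)i
= (40 - 45) + (36 + 50)i
= -5 + 86i


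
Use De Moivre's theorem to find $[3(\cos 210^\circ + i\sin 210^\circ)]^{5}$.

By De Moivre: z^n = r^n(cos(nθ) + i sin(nθ))
= 3^5(cos(5*210°) + i sin(5*210°))
= 243(cos 330° + i sin 330°)
= 243*sqrt(3)/2 - (243/2)i


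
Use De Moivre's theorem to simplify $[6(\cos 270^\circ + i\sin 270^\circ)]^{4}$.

By De Moivre: z^n = r^n(cos(nθ) + i sin(nθ))
= 6^4(cos(4*270°) + i sin(4*270°))
= 1296(cos 0° + i sin 0°)
= 1296


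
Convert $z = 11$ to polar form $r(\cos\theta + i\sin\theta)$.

r = |z| = sqrt(a^2 + b^2) = sqrt((11)^2 + (0)^2) = sqrt(121 + 0) = sqrt(121) = 11
b = 0 and a > 0, so z lies on the positive real axis: θ = 0°
z = 11(cos 0° + i sin 0°)


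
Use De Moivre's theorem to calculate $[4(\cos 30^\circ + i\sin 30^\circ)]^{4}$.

By De Moivre: z^n = r^n(cos(nθ) + i sin(nθ))
= 4^4(cos(4*30°) + i sin(4*30°))
= 256(cos 120° + i sin 120°)
= -128 + 128*sqrt(3)i


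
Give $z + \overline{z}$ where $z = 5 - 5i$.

z + conjugate(z) = (a + bi) + (a - bi) = 2a
= 2 * 5 = 10


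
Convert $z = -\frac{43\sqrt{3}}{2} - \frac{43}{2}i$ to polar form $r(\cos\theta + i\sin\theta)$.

r = |z| = sqrt(a^2 + b^2) = sqrt((-43*sqrt(3)/2)^2 + (-43/2)^2) = sqrt(5547/4 + 1849/4) = sqrt(1849) = 43
θ = arctan(b/a) = arctan(-21.5/-37.2391) (quadrant-adjusted) = 210°
z = 43(cos 210° + i sin 210°)


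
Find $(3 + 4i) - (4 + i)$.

(3 - 4) + (4 - 1)i = -1 + 3i


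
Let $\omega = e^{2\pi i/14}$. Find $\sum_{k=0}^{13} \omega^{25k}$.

Let ζ = ω^25 = e^(2πi·25/14). Since 14 ∤ 25, ζ ≠ 1.
Sum = Σ_{k=0}^{13} ζ^k = (ζ^14 - 1)/(ζ - 1) = (ω^{25·14} - 1)/(ζ - 1) = (1 - 1)/(ζ - 1) = 0


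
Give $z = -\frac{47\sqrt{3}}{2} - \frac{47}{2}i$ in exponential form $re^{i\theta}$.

r = |z| = sqrt((-47*sqrt(3)/2)^2 + (-47/2)^2) = sqrt(6627/4 + 2209/4) = sqrt(2209) = 47
θ = arctan(b/a) = arctan(-23.5/-40.7032) (quadrant-adjusted) = 210° = 7π/6
z = 47e^(i*7π/6)


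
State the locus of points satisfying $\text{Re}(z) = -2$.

Re(z) = x where z = x + yi; the equation x = -2 is satisfied by all points with that x-coordinate
Locus: Vertical line x = -2


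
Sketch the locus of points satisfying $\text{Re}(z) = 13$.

Re(z) = x where z = x + yi; the equation x = 13 is satisfied by all points with that x-coordinate
Locus: Vertical line x = 13


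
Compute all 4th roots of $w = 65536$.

|w| = 65536, arg(w) = 0°
Root modulus = 65536^(1/4) = 16
Root arguments: θ_k = (0° + 360°k)/4 for k = 0, 1, ..., 3
Roots: 16, 16i, -16, -16i
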